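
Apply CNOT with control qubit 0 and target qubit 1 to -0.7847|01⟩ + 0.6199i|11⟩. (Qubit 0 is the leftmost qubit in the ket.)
-0.7847|01⟩ + 0.6199i|10⟩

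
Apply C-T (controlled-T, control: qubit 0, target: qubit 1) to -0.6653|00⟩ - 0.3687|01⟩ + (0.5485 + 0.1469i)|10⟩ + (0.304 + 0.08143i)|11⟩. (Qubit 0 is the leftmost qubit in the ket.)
-0.6653|00⟩ - 0.3687|01⟩ + (0.5485 + 0.1469i)|10⟩ + (0.1574 + 0.2725i)|11⟩

C-T leaves the control-|0⟩ kets |00⟩, |01⟩ unchanged and applies T to qubit 1 on the control-|1⟩ pair (|10⟩, |11⟩).
T = [[1, 0], [0, (1/√2 + (1/√2)i)]].
With a = amp(|10⟩) = (0.5485 + 0.1469i) and b = amp(|11⟩) = (0.304 + 0.08143i):
new amp(|10⟩) = (1)·a = (0.5485 + 0.1469i)
new amp(|11⟩) = (1/√2 + (1/√2)i)·b = (0.1574 + 0.2725i)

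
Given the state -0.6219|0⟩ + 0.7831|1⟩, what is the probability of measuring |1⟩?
0.6132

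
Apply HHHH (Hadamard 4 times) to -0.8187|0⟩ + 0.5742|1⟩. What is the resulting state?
-0.8187|0⟩ + 0.5742|1⟩

H² = I, so an even number of Hadamards cancels: H^4 = I and the state is unchanged.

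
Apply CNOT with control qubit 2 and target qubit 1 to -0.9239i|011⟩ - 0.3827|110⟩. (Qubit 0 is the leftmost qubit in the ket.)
-0.9239i|001⟩ - 0.3827|110⟩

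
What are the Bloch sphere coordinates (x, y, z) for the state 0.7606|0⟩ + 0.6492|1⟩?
(0.9876, 0, 0.1571)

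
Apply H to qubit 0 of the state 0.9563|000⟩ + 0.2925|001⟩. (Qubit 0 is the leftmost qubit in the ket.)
0.6762|000⟩ + 0.2068|001⟩ + 0.6762|100⟩ + 0.2068|101⟩

H on qubit 0 mixes each pair of kets that differ only in qubit 0: amplitudes (a, b) of (|…0…⟩, |…1…⟩) become ((a + b)/√2, (a − b)/√2). Kets absent from the input have amplitude 0.
(|000⟩, |100⟩): (a, b) = (0.9563, 0) → (0.6762, 0.6762)
(|001⟩, |101⟩): (a, b) = (0.2925, 0) → (0.2068, 0.2068)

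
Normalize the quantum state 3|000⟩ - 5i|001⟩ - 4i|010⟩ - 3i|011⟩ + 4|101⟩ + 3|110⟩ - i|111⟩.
0.3254|000⟩ - 0.5423i|001⟩ - 0.4339i|010⟩ - 0.3254i|011⟩ + 0.4339|101⟩ + 0.3254|110⟩ - 0.1085i|111⟩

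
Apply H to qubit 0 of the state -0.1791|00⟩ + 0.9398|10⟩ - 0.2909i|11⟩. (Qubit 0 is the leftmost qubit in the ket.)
0.5379|00⟩ - 0.2057i|01⟩ - 0.7912|10⟩ + 0.2057i|11⟩

H on qubit 0 mixes each pair of kets that differ only in qubit 0: amplitudes (a, b) of (|…0…⟩, |…1…⟩) become ((a + b)/√2, (a − b)/√2). Kets absent from the input have amplitude 0.
(|00⟩, |10⟩): (a, b) = (-0.1791, 0.9398) → (0.5379, -0.7912)
(|01⟩, |11⟩): (a, b) = (0, -0.2909i) → (-0.2057i, 0.2057i)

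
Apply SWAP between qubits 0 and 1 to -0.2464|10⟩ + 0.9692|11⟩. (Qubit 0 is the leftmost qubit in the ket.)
-0.2464|01⟩ + 0.9692|11⟩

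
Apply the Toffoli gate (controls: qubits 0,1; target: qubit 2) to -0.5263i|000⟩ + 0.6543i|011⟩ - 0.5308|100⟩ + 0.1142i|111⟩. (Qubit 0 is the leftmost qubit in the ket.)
-0.5263i|000⟩ + 0.6543i|011⟩ - 0.5308|100⟩ + 0.1142i|110⟩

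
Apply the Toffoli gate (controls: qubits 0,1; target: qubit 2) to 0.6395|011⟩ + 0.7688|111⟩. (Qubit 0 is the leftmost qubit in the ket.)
0.6395|011⟩ + 0.7688|110⟩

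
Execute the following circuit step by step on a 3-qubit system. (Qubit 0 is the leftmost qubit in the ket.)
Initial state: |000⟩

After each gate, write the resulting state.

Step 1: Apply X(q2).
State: |001⟩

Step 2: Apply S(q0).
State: |001⟩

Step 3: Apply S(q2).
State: i|001⟩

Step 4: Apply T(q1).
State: i|001⟩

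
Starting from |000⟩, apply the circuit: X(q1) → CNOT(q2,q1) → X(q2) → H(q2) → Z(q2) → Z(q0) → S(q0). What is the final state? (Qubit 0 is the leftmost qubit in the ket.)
1/√2|010⟩ + 1/√2|011⟩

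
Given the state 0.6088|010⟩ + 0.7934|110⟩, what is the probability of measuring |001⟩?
0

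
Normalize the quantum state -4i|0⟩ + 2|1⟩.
-0.8944i|0⟩ + 1/√5|1⟩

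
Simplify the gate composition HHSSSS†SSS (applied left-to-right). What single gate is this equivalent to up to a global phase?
S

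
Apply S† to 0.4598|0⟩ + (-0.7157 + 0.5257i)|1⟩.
0.4598|0⟩ + (0.5257 + 0.7157i)|1⟩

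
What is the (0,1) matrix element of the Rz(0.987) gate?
0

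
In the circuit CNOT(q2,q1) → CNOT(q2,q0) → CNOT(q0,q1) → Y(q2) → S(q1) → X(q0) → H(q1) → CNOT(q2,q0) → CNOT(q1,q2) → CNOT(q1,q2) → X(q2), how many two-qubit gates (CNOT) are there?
6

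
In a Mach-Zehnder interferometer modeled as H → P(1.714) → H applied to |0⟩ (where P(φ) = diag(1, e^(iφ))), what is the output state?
(0.4286 + 0.4949i)|0⟩ + (0.5714 - 0.4949i)|1⟩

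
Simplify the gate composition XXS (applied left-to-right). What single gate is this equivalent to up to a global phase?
S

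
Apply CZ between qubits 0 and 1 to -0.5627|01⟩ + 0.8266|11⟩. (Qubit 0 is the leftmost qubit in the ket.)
-0.5627|01⟩ - 0.8266|11⟩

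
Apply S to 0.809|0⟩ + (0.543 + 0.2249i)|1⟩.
0.809|0⟩ + (-0.2249 + 0.543i)|1⟩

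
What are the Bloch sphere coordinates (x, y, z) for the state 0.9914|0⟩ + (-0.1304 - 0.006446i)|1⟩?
(-0.2586, -0.01278, 0.9658)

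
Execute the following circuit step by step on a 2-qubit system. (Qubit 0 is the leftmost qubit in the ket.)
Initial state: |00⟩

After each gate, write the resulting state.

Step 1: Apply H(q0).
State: 1/√2|00⟩ + 1/√2|10⟩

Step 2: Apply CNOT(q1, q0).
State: 1/√2|00⟩ + 1/√2|10⟩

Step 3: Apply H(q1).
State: 1/2|00⟩ + 1/2|01⟩ + 1/2|10⟩ + 1/2|11⟩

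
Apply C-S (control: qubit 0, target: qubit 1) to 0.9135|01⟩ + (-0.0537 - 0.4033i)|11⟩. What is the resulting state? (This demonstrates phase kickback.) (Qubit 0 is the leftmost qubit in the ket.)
0.9135|01⟩ + (0.4033 - 0.0537i)|11⟩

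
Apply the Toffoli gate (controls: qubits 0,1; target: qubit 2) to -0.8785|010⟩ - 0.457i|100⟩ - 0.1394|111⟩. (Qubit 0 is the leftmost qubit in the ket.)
-0.8785|010⟩ - 0.457i|100⟩ - 0.1394|110⟩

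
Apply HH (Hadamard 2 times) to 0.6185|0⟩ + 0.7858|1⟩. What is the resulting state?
0.6185|0⟩ + 0.7858|1⟩

H² = I, so an even number of Hadamards cancels: H^2 = I and the state is unchanged.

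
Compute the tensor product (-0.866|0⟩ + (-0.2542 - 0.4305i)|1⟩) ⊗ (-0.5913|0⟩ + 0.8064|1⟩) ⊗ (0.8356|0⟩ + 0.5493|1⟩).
0.4279|000⟩ + 0.2813|001⟩ - 0.5835|010⟩ - 0.3836|011⟩ + (0.1256 + 0.2127i)|100⟩ + (0.08256 + 0.1398i)|101⟩ + (-0.1713 - 0.2901i)|110⟩ + (-0.1126 - 0.1907i)|111⟩

amp(|b₁b₂…⟩) = product of the factor amplitudes for bits b₁, b₂, …; only kets whose every factor amplitude is nonzero survive.
|000⟩: (-0.866)(-0.5913)(0.8356) = 0.4279
|001⟩: (-0.866)(-0.5913)(0.5493) = 0.2813
|010⟩: (-0.866)(0.8064)(0.8356) = -0.5835
|011⟩: (-0.866)(0.8064)(0.5493) = -0.3836
|100⟩: (-0.2542 - 0.4305i)(-0.5913)(0.8356) = (0.1256 + 0.2127i)
|101⟩: (-0.2542 - 0.4305i)(-0.5913)(0.5493) = (0.08256 + 0.1398i)
|110⟩: (-0.2542 - 0.4305i)(0.8064)(0.8356) = (-0.1713 - 0.2901i)
|111⟩: (-0.2542 - 0.4305i)(0.8064)(0.5493) = (-0.1126 - 0.1907i)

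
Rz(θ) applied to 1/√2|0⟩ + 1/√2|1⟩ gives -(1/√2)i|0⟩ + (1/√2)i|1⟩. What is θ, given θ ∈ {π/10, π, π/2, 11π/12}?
π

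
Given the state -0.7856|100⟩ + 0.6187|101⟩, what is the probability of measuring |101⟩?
0.3828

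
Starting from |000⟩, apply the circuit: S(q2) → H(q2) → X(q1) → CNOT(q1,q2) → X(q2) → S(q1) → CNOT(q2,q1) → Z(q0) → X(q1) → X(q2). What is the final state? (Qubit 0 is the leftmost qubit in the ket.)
(1/√2)i|001⟩ + (1/√2)i|010⟩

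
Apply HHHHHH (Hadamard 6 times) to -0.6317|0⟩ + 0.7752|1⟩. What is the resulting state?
-0.6317|0⟩ + 0.7752|1⟩

H² = I, so an even number of Hadamards cancels: H^6 = I and the state is unchanged.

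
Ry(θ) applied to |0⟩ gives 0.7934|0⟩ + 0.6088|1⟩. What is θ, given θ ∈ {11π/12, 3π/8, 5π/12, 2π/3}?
5π/12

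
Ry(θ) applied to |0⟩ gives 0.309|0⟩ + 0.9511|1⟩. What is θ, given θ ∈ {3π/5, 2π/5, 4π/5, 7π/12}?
4π/5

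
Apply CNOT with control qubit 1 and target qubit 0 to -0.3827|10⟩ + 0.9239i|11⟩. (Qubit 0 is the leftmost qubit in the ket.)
0.9239i|01⟩ - 0.3827|10⟩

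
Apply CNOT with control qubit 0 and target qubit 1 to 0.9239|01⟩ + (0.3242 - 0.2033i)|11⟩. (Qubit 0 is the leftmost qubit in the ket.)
0.9239|01⟩ + (0.3242 - 0.2033i)|10⟩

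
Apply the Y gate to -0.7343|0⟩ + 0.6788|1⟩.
-0.6788i|0⟩ - 0.7343i|1⟩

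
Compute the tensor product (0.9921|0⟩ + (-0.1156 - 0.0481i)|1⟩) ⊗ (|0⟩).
0.9921|00⟩ + (-0.1156 - 0.0481i)|10⟩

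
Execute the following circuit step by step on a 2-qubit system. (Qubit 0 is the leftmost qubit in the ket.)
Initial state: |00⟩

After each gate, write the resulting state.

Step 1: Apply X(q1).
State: |01⟩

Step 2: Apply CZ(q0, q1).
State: |01⟩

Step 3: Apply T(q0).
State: |01⟩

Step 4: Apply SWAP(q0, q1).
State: |10⟩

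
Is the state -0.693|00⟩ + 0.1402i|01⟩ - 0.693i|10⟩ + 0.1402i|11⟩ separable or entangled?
Entangled

Writing the state as a|00⟩ + b|01⟩ + c|10⟩ + d|11⟩, it is a product state iff ad − bc = 0.
Here (a, b, c, d) = (-0.693, 0.1402i, -0.693i, 0.1402i): ad − bc = (-0.693)(0.1402i) − (0.1402i)(-0.693i) = (-0.09716 - 0.09716i) ≠ 0, so the state is entangled.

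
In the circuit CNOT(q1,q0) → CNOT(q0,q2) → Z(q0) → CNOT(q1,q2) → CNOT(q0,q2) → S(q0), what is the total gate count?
6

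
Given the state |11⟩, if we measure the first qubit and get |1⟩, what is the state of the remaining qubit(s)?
|1⟩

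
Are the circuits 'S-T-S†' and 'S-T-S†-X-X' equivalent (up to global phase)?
Yes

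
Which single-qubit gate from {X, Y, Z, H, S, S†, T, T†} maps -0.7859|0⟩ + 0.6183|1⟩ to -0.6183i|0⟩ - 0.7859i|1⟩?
Y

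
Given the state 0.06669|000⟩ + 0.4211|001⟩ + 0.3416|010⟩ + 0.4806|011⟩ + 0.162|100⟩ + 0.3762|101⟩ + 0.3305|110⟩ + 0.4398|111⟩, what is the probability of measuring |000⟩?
0.004448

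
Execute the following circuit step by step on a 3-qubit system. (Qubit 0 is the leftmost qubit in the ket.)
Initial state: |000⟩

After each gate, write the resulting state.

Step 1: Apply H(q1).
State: 1/√2|000⟩ + 1/√2|010⟩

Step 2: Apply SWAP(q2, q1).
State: 1/√2|000⟩ + 1/√2|001⟩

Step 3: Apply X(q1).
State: 1/√2|010⟩ + 1/√2|011⟩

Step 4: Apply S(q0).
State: 1/√2|010⟩ + 1/√2|011⟩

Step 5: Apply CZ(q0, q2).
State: 1/√2|010⟩ + 1/√2|011⟩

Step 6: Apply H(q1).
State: 1/2|000⟩ + 1/2|001⟩ - 1/2|010⟩ - 1/2|011⟩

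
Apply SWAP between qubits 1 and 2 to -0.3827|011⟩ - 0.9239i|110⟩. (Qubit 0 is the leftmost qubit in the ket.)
-0.3827|011⟩ - 0.9239i|101⟩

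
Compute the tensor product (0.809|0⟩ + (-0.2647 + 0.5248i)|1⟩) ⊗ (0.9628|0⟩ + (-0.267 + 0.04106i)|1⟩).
0.7789|00⟩ + (-0.216 + 0.03322i)|01⟩ + (-0.2549 + 0.5053i)|10⟩ + (0.04913 - 0.151i)|11⟩

amp(|b₁b₂…⟩) = product of the factor amplitudes for bits b₁, b₂, …; only kets whose every factor amplitude is nonzero survive.
|00⟩: (0.809)(0.9628) = 0.7789
|01⟩: (0.809)(-0.267 + 0.04106i) = (-0.216 + 0.03322i)
|10⟩: (-0.2647 + 0.5248i)(0.9628) = (-0.2549 + 0.5053i)
|11⟩: (-0.2647 + 0.5248i)(-0.267 + 0.04106i) = (0.04913 - 0.151i)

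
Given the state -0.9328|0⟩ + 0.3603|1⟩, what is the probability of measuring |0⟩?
0.8701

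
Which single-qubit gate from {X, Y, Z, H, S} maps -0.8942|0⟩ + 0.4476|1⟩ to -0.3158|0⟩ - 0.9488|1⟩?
H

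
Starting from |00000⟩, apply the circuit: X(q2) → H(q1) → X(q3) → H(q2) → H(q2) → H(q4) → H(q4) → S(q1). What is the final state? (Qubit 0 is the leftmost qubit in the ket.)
1/√2|00110⟩ + (1/√2)i|01110⟩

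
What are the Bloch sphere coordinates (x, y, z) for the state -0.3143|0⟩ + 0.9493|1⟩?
(-0.5967, 0, -0.8024)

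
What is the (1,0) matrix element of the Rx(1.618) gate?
-0.7236i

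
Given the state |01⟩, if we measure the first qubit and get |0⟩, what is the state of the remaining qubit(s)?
|1⟩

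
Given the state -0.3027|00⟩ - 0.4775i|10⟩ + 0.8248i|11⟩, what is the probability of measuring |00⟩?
0.09163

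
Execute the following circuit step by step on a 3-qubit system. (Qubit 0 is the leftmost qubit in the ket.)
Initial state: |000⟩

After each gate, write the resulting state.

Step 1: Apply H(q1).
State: 1/√2|000⟩ + 1/√2|010⟩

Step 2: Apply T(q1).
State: 1/√2|000⟩ + (1/2 + (1/2)i)|010⟩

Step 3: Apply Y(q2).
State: (1/√2)i|001⟩ + (-1/2 + (1/2)i)|011⟩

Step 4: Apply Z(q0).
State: (1/√2)i|001⟩ + (-1/2 + (1/2)i)|011⟩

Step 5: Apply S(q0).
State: (1/√2)i|001⟩ + (-1/2 + (1/2)i)|011⟩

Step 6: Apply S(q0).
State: (1/√2)i|001⟩ + (-1/2 + (1/2)i)|011⟩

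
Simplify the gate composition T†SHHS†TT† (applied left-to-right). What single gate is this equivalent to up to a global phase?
T†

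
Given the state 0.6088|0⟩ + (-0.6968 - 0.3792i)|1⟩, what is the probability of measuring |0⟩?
0.3706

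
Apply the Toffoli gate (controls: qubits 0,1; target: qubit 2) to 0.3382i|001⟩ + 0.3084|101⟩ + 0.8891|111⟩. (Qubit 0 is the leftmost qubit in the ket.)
0.3382i|001⟩ + 0.3084|101⟩ + 0.8891|110⟩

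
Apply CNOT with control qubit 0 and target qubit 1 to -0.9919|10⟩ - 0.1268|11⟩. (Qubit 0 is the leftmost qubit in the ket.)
-0.1268|10⟩ - 0.9919|11⟩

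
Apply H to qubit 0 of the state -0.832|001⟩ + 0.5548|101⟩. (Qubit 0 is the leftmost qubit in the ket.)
-0.196|001⟩ - 0.9806|101⟩

H on qubit 0 mixes each pair of kets that differ only in qubit 0: amplitudes (a, b) of (|…0…⟩, |…1…⟩) become ((a + b)/√2, (a − b)/√2). Kets absent from the input have amplitude 0.
(|001⟩, |101⟩): (a, b) = (-0.832, 0.5548) → (-0.196, -0.9806)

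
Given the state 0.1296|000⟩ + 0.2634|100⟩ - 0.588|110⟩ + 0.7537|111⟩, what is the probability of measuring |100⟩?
0.06938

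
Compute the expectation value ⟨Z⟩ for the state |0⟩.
1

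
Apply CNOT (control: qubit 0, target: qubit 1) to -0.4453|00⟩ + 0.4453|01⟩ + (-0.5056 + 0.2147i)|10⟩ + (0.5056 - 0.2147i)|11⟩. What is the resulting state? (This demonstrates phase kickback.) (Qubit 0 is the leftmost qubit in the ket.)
-0.4453|00⟩ + 0.4453|01⟩ + (0.5056 - 0.2147i)|10⟩ + (-0.5056 + 0.2147i)|11⟩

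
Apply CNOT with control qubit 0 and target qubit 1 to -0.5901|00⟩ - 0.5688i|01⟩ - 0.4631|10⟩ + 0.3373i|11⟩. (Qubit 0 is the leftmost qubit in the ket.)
-0.5901|00⟩ - 0.5688i|01⟩ + 0.3373i|10⟩ - 0.4631|11⟩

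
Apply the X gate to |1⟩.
|0⟩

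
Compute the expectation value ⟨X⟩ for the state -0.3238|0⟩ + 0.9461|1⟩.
-0.6127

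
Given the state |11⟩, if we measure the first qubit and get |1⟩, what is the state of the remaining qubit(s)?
|1⟩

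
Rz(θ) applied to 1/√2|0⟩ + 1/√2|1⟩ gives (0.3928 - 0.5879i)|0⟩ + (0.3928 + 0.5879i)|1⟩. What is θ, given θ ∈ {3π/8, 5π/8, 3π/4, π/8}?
5π/8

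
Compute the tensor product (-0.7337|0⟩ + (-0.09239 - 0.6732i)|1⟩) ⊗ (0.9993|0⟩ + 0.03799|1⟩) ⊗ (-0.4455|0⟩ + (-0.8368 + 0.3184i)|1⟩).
0.3266|000⟩ + (0.6135 - 0.2334i)|001⟩ + 0.01242|010⟩ + (0.02332 - 0.008875i)|011⟩ + (0.04113 + 0.2997i)|100⟩ + (0.2915 + 0.5335i)|101⟩ + (0.001564 + 0.01139i)|110⟩ + (0.01108 + 0.02028i)|111⟩

amp(|b₁b₂…⟩) = product of the factor amplitudes for bits b₁, b₂, …; only kets whose every factor amplitude is nonzero survive.
|000⟩: (-0.7337)(0.9993)(-0.4455) = 0.3266
|001⟩: (-0.7337)(0.9993)(-0.8368 + 0.3184i) = (0.6135 - 0.2334i)
|010⟩: (-0.7337)(0.03799)(-0.4455) = 0.01242
|011⟩: (-0.7337)(0.03799)(-0.8368 + 0.3184i) = (0.02332 - 0.008875i)
|100⟩: (-0.09239 - 0.6732i)(0.9993)(-0.4455) = (0.04113 + 0.2997i)
|101⟩: (-0.09239 - 0.6732i)(0.9993)(-0.8368 + 0.3184i) = (0.2915 + 0.5335i)
|110⟩: (-0.09239 - 0.6732i)(0.03799)(-0.4455) = (0.001564 + 0.01139i)
|111⟩: (-0.09239 - 0.6732i)(0.03799)(-0.8368 + 0.3184i) = (0.01108 + 0.02028i)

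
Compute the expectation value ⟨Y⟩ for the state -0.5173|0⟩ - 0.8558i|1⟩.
0.8854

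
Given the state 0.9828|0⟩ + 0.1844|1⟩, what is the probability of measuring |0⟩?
0.9659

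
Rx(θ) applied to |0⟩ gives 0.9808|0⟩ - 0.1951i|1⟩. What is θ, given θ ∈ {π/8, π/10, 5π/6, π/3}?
π/8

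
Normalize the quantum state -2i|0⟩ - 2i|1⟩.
-(1/√2)i|0⟩ - (1/√2)i|1⟩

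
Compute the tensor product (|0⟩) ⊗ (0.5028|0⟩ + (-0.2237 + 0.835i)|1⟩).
0.5028|00⟩ + (-0.2237 + 0.835i)|01⟩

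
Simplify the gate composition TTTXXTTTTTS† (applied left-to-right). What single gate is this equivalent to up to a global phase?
S†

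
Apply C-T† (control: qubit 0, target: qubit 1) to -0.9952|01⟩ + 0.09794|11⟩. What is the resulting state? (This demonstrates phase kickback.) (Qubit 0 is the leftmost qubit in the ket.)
-0.9952|01⟩ + (0.06925 - 0.06925i)|11⟩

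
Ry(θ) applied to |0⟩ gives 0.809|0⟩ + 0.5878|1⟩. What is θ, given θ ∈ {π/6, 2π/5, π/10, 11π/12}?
2π/5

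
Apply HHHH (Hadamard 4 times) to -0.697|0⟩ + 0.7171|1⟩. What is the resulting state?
-0.697|0⟩ + 0.7171|1⟩

H² = I, so an even number of Hadamards cancels: H^4 = I and the state is unchanged.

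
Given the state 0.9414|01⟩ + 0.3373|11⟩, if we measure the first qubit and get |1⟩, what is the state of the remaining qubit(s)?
|1⟩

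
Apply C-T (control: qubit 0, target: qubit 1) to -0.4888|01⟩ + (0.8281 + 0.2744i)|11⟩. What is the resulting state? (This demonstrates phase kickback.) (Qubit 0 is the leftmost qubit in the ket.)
-0.4888|01⟩ + (0.3915 + 0.7796i)|11⟩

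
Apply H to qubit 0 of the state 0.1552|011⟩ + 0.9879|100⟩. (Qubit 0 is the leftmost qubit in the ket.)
0.6986|000⟩ + 0.1097|011⟩ - 0.6986|100⟩ + 0.1097|111⟩

H on qubit 0 mixes each pair of kets that differ only in qubit 0: amplitudes (a, b) of (|…0…⟩, |…1…⟩) become ((a + b)/√2, (a − b)/√2). Kets absent from the input have amplitude 0.
(|000⟩, |100⟩): (a, b) = (0, 0.9879) → (0.6986, -0.6986)
(|011⟩, |111⟩): (a, b) = (0.1552, 0) → (0.1097, 0.1097)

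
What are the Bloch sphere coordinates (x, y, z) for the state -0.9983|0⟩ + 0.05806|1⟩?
(-0.1159, 0, 0.9932)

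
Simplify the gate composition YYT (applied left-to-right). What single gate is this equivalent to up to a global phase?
T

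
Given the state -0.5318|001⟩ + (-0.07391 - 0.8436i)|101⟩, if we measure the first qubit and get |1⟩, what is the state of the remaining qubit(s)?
(-0.08728 - 0.9962i)|01⟩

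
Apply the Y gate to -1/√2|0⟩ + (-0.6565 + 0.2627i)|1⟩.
(0.2627 + 0.6565i)|0⟩ - (1/√2)i|1⟩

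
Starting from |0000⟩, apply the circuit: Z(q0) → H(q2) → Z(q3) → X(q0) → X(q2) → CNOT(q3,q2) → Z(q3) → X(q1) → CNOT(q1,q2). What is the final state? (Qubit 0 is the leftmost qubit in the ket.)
1/√2|1100⟩ + 1/√2|1110⟩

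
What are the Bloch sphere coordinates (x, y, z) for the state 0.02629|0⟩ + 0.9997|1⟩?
(0.05256, 0, -0.9987)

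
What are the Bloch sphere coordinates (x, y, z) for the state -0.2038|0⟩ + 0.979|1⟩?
(-0.399, 0, -0.9169)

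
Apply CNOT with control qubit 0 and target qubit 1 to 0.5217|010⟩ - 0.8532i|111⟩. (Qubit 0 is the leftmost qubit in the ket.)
0.5217|010⟩ - 0.8532i|101⟩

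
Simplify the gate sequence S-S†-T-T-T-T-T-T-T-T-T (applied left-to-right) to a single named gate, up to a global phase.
T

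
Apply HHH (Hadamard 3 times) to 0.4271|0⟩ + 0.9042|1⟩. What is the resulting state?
0.9414|0⟩ - 0.3374|1⟩

H² = I, so H^3 = H: a single Hadamard. With (a, b) = (0.4271, 0.9042), H gives ((a + b)/√2, (a − b)/√2) = (0.9414, -0.3374).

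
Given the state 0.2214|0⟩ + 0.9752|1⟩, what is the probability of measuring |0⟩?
0.04902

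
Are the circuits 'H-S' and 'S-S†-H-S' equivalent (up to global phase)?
Yes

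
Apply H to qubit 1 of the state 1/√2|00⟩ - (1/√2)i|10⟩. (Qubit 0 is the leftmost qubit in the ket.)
1/2|00⟩ + 1/2|01⟩ - (1/2)i|10⟩ - (1/2)i|11⟩

H on qubit 1 mixes each pair of kets that differ only in qubit 1: amplitudes (a, b) of (|…0…⟩, |…1…⟩) become ((a + b)/√2, (a − b)/√2). Kets absent from the input have amplitude 0.
(|00⟩, |01⟩): (a, b) = (1/√2, 0) → (1/2, 1/2)
(|10⟩, |11⟩): (a, b) = (-(1/√2)i, 0) → (-(1/2)i, -(1/2)i)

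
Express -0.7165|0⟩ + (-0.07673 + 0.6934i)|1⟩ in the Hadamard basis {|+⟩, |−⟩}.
(-0.5609 + 0.4903i)|+⟩ + (-0.4524 - 0.4903i)|−⟩

With |ψ⟩ = α|0⟩ + β|1⟩, the Hadamard-basis coefficients are ⟨+|ψ⟩ = (α + β)/√2 and ⟨−|ψ⟩ = (α − β)/√2.
Here α = -0.7165, β = (-0.07673 + 0.6934i): (α + β)/√2 = (-0.5609 + 0.4903i), (α − β)/√2 = (-0.4524 - 0.4903i).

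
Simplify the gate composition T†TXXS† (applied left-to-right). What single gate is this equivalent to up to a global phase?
S†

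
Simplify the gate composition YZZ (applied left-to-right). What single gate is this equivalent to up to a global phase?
Y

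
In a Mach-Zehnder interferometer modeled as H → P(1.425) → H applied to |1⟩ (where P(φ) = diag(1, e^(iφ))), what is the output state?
(0.4274 - 0.4947i)|0⟩ + (0.5726 + 0.4947i)|1⟩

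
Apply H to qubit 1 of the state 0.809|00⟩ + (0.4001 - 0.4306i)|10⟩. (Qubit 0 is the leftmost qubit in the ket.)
0.572|00⟩ + 0.572|01⟩ + (0.2829 - 0.3045i)|10⟩ + (0.2829 - 0.3045i)|11⟩

H on qubit 1 mixes each pair of kets that differ only in qubit 1: amplitudes (a, b) of (|…0…⟩, |…1…⟩) become ((a + b)/√2, (a − b)/√2). Kets absent from the input have amplitude 0.
(|00⟩, |01⟩): (a, b) = (0.809, 0) → (0.572, 0.572)
(|10⟩, |11⟩): (a, b) = ((0.4001 - 0.4306i), 0) → ((0.2829 - 0.3045i), (0.2829 - 0.3045i))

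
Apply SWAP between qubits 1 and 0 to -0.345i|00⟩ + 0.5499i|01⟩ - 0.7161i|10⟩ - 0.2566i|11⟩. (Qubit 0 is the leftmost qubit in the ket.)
-0.345i|00⟩ - 0.7161i|01⟩ + 0.5499i|10⟩ - 0.2566i|11⟩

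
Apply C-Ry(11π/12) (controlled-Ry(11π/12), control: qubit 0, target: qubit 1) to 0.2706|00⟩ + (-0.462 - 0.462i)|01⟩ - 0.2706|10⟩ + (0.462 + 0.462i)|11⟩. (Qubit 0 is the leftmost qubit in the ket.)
0.2706|00⟩ + (-0.462 - 0.462i)|01⟩ + (-0.4934 - 0.458i)|10⟩ + (-0.208 + 0.0603i)|11⟩

C-Ry(11π/12) leaves the control-|0⟩ kets |00⟩, |01⟩ unchanged and applies Ry(11π/12) to qubit 1 on the control-|1⟩ pair (|10⟩, |11⟩).
Ry(11π/12) = [[cos(θ/2), −sin(θ/2)], [sin(θ/2), cos(θ/2)]]; θ = 11π/12, cos(θ/2) ≈ 0.130526, sin(θ/2) ≈ 0.991445.
With a = amp(|10⟩) = -0.2706 and b = amp(|11⟩) = (0.462 + 0.462i):
new amp(|10⟩) = (0.130526)·a + (-0.991445)·b = (-0.4934 - 0.458i)
new amp(|11⟩) = (0.991445)·a + (0.130526)·b = (-0.208 + 0.0603i)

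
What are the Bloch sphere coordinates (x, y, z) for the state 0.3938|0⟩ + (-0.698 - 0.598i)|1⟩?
(-0.5497, -0.471, -0.6897)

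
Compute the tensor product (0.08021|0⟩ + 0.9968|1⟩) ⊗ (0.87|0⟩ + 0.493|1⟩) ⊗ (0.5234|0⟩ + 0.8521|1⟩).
0.03652|000⟩ + 0.05946|001⟩ + 0.0207|010⟩ + 0.0337|011⟩ + 0.4539|100⟩ + 0.739|101⟩ + 0.2572|110⟩ + 0.4187|111⟩

amp(|b₁b₂…⟩) = product of the factor amplitudes for bits b₁, b₂, …; only kets whose every factor amplitude is nonzero survive.
|000⟩: (0.08021)(0.87)(0.5234) = 0.03652
|001⟩: (0.08021)(0.87)(0.8521) = 0.05946
|010⟩: (0.08021)(0.493)(0.5234) = 0.0207
|011⟩: (0.08021)(0.493)(0.8521) = 0.0337
|100⟩: (0.9968)(0.87)(0.5234) = 0.4539
|101⟩: (0.9968)(0.87)(0.8521) = 0.739
|110⟩: (0.9968)(0.493)(0.5234) = 0.2572
|111⟩: (0.9968)(0.493)(0.8521) = 0.4187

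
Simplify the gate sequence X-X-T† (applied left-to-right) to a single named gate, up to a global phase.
T†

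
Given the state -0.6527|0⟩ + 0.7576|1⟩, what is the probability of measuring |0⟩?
0.426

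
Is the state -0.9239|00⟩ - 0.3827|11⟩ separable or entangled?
Entangled

Writing the state as a|00⟩ + b|01⟩ + c|10⟩ + d|11⟩, it is a product state iff ad − bc = 0.
Here (a, b, c, d) = (-0.9239, 0, 0, -0.3827): ad − bc = (-0.9239)(-0.3827) − (0)(0) = 0.3536 ≠ 0, so the state is entangled.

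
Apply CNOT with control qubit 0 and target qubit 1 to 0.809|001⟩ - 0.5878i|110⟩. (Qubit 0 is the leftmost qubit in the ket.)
0.809|001⟩ - 0.5878i|100⟩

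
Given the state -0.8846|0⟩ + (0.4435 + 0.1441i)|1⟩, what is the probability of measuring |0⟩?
0.7825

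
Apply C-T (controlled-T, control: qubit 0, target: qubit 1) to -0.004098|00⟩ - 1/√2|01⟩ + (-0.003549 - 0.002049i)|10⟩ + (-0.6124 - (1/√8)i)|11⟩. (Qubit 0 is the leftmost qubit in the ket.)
-0.004098|00⟩ - 1/√2|01⟩ + (-0.003549 - 0.002049i)|10⟩ + (-0.183 - 0.683i)|11⟩

C-T leaves the control-|0⟩ kets |00⟩, |01⟩ unchanged and applies T to qubit 1 on the control-|1⟩ pair (|10⟩, |11⟩).
T = [[1, 0], [0, (1/√2 + (1/√2)i)]].
With a = amp(|10⟩) = (-0.003549 - 0.002049i) and b = amp(|11⟩) = (-0.6124 - (1/√8)i):
new amp(|10⟩) = (1)·a = (-0.003549 - 0.002049i)
new amp(|11⟩) = (1/√2 + (1/√2)i)·b = (-0.183 - 0.683i)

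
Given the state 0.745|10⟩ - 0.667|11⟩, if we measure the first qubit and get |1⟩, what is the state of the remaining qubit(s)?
0.745|0⟩ - 0.667|1⟩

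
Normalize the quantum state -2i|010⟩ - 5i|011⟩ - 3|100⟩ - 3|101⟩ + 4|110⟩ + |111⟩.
-0.25i|010⟩ - 0.625i|011⟩ - 0.375|100⟩ - 0.375|101⟩ + 1/2|110⟩ + 0.125|111⟩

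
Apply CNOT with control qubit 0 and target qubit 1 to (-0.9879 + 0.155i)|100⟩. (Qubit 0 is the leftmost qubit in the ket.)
(-0.9879 + 0.155i)|110⟩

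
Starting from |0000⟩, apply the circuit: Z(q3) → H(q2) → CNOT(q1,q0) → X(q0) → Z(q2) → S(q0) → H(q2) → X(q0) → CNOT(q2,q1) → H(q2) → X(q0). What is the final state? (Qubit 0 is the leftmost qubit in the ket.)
(1/√2)i|1100⟩ - (1/√2)i|1110⟩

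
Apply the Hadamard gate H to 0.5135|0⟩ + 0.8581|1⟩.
0.9699|0⟩ - 0.2437|1⟩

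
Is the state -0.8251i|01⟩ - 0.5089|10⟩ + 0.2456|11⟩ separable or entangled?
Entangled

Writing the state as a|00⟩ + b|01⟩ + c|10⟩ + d|11⟩, it is a product state iff ad − bc = 0.
Here (a, b, c, d) = (0, -0.8251i, -0.5089, 0.2456): ad − bc = (0)(0.2456) − (-0.8251i)(-0.5089) = -0.4199i ≠ 0, so the state is entangled.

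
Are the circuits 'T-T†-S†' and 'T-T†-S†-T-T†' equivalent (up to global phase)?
Yes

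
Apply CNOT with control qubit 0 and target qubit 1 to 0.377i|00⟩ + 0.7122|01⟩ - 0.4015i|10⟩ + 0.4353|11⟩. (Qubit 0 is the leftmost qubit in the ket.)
0.377i|00⟩ + 0.7122|01⟩ + 0.4353|10⟩ - 0.4015i|11⟩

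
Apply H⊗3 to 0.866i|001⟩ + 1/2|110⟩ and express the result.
(0.1768 + 0.3062i)|000⟩ + (0.1768 - 0.3062i)|001⟩ + (-0.1768 + 0.3062i)|010⟩ + (-0.1768 - 0.3062i)|011⟩ + (-0.1768 + 0.3062i)|100⟩ + (-0.1768 - 0.3062i)|101⟩ + (0.1768 + 0.3062i)|110⟩ + (0.1768 - 0.3062i)|111⟩

H⊗3 gives amp(|y⟩) = (1/2√2) Σ_x (−1)^(x·y) amp(|x⟩), where x·y is the number of positions in which both x and y have a 1.
|000⟩: (0.866i + 1/2)/(2√2) = (0.1768 + 0.3062i)
|001⟩: (-0.866i + 1/2)/(2√2) = (0.1768 - 0.3062i)
|010⟩: (0.866i - 1/2)/(2√2) = (-0.1768 + 0.3062i)
|011⟩: (-0.866i - 1/2)/(2√2) = (-0.1768 - 0.3062i)
|100⟩: (0.866i - 1/2)/(2√2) = (-0.1768 + 0.3062i)
|101⟩: (-0.866i - 1/2)/(2√2) = (-0.1768 - 0.3062i)
|110⟩: (0.866i + 1/2)/(2√2) = (0.1768 + 0.3062i)
|111⟩: (-0.866i + 1/2)/(2√2) = (0.1768 - 0.3062i)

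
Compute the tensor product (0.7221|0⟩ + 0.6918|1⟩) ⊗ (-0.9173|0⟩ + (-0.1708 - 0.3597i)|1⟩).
-0.6624|00⟩ + (-0.1233 - 0.2597i)|01⟩ - 0.6346|10⟩ + (-0.1182 - 0.2488i)|11⟩

amp(|b₁b₂…⟩) = product of the factor amplitudes for bits b₁, b₂, …; only kets whose every factor amplitude is nonzero survive.
|00⟩: (0.7221)(-0.9173) = -0.6624
|01⟩: (0.7221)(-0.1708 - 0.3597i) = (-0.1233 - 0.2597i)
|10⟩: (0.6918)(-0.9173) = -0.6346
|11⟩: (0.6918)(-0.1708 - 0.3597i) = (-0.1182 - 0.2488i)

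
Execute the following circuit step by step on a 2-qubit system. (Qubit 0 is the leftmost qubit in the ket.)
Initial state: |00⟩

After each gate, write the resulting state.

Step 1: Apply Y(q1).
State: i|01⟩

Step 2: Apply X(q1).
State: i|00⟩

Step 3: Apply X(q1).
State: i|01⟩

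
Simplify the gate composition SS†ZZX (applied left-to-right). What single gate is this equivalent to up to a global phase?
X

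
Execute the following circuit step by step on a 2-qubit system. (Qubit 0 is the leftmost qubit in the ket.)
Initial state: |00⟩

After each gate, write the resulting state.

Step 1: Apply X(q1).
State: |01⟩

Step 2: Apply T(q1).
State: (1/√2 + (1/√2)i)|01⟩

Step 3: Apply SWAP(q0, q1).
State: (1/√2 + (1/√2)i)|10⟩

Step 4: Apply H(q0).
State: (1/2 + (1/2)i)|00⟩ + (-1/2 - (1/2)i)|10⟩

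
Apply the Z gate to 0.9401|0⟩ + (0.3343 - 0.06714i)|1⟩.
0.9401|0⟩ + (-0.3343 + 0.06714i)|1⟩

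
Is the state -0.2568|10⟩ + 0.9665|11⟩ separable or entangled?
Separable

Writing the state as a|00⟩ + b|01⟩ + c|10⟩ + d|11⟩, it is a product state iff ad − bc = 0.
Here (a, b, c, d) = (0, 0, -0.2568, 0.9665): ad − bc = (0)(0.9665) − (0)(-0.2568) = 0, so the state is separable.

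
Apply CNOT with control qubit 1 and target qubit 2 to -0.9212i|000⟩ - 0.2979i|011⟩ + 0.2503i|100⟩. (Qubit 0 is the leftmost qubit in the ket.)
-0.9212i|000⟩ - 0.2979i|010⟩ + 0.2503i|100⟩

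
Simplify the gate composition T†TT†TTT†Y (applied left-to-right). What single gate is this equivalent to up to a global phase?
Y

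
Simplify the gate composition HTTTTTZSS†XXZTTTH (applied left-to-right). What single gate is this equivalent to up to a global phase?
I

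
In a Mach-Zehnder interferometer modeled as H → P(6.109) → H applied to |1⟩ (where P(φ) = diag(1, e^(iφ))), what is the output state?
(0.007566 + 0.08665i)|0⟩ + (0.9924 - 0.08665i)|1⟩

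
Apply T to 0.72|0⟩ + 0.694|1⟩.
0.72|0⟩ + (0.4907 + 0.4907i)|1⟩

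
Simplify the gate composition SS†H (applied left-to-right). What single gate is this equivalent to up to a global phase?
H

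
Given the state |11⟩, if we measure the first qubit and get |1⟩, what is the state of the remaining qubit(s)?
|1⟩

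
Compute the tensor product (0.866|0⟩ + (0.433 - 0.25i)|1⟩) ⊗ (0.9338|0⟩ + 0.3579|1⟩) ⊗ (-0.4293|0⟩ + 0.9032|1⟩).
-0.3472|000⟩ + 0.7304|001⟩ - 0.1331|010⟩ + 0.2799|011⟩ + (-0.1736 + 0.1002i)|100⟩ + (0.3652 - 0.2109i)|101⟩ + (-0.06653 + 0.03841i)|110⟩ + (0.14 - 0.08081i)|111⟩

amp(|b₁b₂…⟩) = product of the factor amplitudes for bits b₁, b₂, …; only kets whose every factor amplitude is nonzero survive.
|000⟩: (0.866)(0.9338)(-0.4293) = -0.3472
|001⟩: (0.866)(0.9338)(0.9032) = 0.7304
|010⟩: (0.866)(0.3579)(-0.4293) = -0.1331
|011⟩: (0.866)(0.3579)(0.9032) = 0.2799
|100⟩: (0.433 - 0.25i)(0.9338)(-0.4293) = (-0.1736 + 0.1002i)
|101⟩: (0.433 - 0.25i)(0.9338)(0.9032) = (0.3652 - 0.2109i)
|110⟩: (0.433 - 0.25i)(0.3579)(-0.4293) = (-0.06653 + 0.03841i)
|111⟩: (0.433 - 0.25i)(0.3579)(0.9032) = (0.14 - 0.08081i)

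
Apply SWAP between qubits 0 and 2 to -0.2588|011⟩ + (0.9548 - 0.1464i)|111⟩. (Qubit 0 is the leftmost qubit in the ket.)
-0.2588|110⟩ + (0.9548 - 0.1464i)|111⟩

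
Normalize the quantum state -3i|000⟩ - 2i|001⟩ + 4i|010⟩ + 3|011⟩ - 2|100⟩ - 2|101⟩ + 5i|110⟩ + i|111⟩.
-(1/√8)i|000⟩ - 0.2357i|001⟩ + 0.4714i|010⟩ + 1/√8|011⟩ - 0.2357|100⟩ - 0.2357|101⟩ + 0.5893i|110⟩ + 0.1179i|111⟩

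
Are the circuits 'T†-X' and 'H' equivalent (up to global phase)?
No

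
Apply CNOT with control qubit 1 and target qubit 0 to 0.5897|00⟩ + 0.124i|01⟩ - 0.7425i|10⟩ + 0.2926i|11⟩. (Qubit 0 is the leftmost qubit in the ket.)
0.5897|00⟩ + 0.2926i|01⟩ - 0.7425i|10⟩ + 0.124i|11⟩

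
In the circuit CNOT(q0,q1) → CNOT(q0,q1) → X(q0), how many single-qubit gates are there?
1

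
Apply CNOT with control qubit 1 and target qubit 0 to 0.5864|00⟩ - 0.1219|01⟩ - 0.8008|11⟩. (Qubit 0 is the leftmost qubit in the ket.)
0.5864|00⟩ - 0.8008|01⟩ - 0.1219|11⟩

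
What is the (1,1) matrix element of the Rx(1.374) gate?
0.7732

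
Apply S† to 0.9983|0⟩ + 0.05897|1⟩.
0.9983|0⟩ - 0.05897i|1⟩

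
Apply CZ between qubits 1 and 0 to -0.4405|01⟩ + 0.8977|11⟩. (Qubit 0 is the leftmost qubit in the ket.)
-0.4405|01⟩ - 0.8977|11⟩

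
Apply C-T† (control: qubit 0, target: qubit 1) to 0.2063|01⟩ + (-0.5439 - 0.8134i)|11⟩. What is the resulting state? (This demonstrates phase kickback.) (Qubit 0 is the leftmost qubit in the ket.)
0.2063|01⟩ + (-0.9598 - 0.1906i)|11⟩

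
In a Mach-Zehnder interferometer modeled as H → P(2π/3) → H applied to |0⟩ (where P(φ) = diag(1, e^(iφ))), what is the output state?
(0.25 + 0.433i)|0⟩ + (0.75 - 0.433i)|1⟩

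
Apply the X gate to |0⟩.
|1⟩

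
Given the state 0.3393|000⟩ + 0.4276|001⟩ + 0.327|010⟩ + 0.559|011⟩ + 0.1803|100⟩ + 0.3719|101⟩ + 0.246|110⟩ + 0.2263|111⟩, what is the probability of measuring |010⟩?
0.1069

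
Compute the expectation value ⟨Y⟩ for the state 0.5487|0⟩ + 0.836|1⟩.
0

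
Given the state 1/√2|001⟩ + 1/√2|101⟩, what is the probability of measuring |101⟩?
1/2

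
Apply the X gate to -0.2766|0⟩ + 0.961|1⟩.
0.961|0⟩ - 0.2766|1⟩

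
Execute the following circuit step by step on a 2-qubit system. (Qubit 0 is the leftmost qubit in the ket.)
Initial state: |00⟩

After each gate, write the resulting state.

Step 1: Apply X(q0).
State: |10⟩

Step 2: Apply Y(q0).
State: -i|00⟩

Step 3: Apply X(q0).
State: -i|10⟩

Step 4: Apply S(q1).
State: -i|10⟩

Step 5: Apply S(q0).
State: |10⟩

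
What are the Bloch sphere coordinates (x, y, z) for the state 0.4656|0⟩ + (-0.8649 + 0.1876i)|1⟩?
(-0.8054, 0.1747, -0.5665)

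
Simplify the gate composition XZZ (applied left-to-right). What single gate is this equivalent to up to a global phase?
X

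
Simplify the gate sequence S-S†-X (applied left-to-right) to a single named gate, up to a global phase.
X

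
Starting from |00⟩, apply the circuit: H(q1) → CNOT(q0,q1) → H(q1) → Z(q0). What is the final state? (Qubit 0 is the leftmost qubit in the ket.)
|00⟩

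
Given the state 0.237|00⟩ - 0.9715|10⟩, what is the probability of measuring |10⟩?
0.9438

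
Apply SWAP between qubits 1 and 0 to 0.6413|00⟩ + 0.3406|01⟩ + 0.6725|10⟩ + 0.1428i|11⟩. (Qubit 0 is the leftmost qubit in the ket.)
0.6413|00⟩ + 0.6725|01⟩ + 0.3406|10⟩ + 0.1428i|11⟩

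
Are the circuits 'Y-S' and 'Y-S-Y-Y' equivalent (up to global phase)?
Yes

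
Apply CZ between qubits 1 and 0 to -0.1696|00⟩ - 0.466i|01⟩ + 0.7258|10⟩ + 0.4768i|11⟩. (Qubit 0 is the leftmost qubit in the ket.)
-0.1696|00⟩ - 0.466i|01⟩ + 0.7258|10⟩ - 0.4768i|11⟩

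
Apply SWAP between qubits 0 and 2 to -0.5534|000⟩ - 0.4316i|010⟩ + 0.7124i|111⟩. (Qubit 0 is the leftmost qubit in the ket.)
-0.5534|000⟩ - 0.4316i|010⟩ + 0.7124i|111⟩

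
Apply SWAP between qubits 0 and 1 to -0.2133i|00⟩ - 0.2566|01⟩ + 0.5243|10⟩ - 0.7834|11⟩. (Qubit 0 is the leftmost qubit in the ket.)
-0.2133i|00⟩ + 0.5243|01⟩ - 0.2566|10⟩ - 0.7834|11⟩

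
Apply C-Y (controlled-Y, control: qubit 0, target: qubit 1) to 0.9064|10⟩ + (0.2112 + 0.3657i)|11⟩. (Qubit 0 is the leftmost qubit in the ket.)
(0.3657 - 0.2112i)|10⟩ + 0.9064i|11⟩

C-Y leaves the control-|0⟩ kets |00⟩, |01⟩ unchanged and applies Y to qubit 1 on the control-|1⟩ pair (|10⟩, |11⟩).
Y = [[0, -i], [i, 0]].
With a = amp(|10⟩) = 0.9064 and b = amp(|11⟩) = (0.2112 + 0.3657i):
new amp(|10⟩) = (-i)·b = (0.3657 - 0.2112i)
new amp(|11⟩) = (i)·a = 0.9064i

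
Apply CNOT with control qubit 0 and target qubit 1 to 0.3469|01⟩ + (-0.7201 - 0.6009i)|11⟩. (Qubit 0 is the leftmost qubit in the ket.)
0.3469|01⟩ + (-0.7201 - 0.6009i)|10⟩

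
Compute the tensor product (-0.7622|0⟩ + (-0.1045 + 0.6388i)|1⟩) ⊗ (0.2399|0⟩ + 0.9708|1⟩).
-0.1829|00⟩ - 0.7399|01⟩ + (-0.02507 + 0.1532i)|10⟩ + (-0.1014 + 0.6201i)|11⟩

amp(|b₁b₂…⟩) = product of the factor amplitudes for bits b₁, b₂, …; only kets whose every factor amplitude is nonzero survive.
|00⟩: (-0.7622)(0.2399) = -0.1829
|01⟩: (-0.7622)(0.9708) = -0.7399
|10⟩: (-0.1045 + 0.6388i)(0.2399) = (-0.02507 + 0.1532i)
|11⟩: (-0.1045 + 0.6388i)(0.9708) = (-0.1014 + 0.6201i)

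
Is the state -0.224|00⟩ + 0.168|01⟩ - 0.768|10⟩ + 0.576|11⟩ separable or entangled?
Separable

Writing the state as a|00⟩ + b|01⟩ + c|10⟩ + d|11⟩, it is a product state iff ad − bc = 0.
Here (a, b, c, d) = (-0.224, 0.168, -0.768, 0.576): ad − bc = (-0.224)(0.576) − (0.168)(-0.768) = 0, so the state is separable.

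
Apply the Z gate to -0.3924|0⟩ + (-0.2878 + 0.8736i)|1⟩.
-0.3924|0⟩ + (0.2878 - 0.8736i)|1⟩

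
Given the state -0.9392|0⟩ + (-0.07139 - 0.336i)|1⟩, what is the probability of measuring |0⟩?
0.8821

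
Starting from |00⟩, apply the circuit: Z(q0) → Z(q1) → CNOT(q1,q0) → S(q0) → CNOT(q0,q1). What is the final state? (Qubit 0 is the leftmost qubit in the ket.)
|00⟩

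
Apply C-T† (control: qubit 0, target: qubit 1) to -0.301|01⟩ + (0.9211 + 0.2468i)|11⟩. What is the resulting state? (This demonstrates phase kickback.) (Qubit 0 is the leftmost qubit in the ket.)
-0.301|01⟩ + (0.8258 - 0.4768i)|11⟩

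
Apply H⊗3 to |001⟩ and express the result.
1/√8|000⟩ - 1/√8|001⟩ + 1/√8|010⟩ - 1/√8|011⟩ + 1/√8|100⟩ - 1/√8|101⟩ + 1/√8|110⟩ - 1/√8|111⟩

H⊗3 gives amp(|y⟩) = (1/2√2) Σ_x (−1)^(x·y) amp(|x⟩), where x·y is the number of positions in which both x and y have a 1.
|000⟩: (1)/(2√2) = 1/√8
|001⟩: (-1)/(2√2) = -1/√8
|010⟩: (1)/(2√2) = 1/√8
|011⟩: (-1)/(2√2) = -1/√8
|100⟩: (1)/(2√2) = 1/√8
|101⟩: (-1)/(2√2) = -1/√8
|110⟩: (1)/(2√2) = 1/√8
|111⟩: (-1)/(2√2) = -1/√8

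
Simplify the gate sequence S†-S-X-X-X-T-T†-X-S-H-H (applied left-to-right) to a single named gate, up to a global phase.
S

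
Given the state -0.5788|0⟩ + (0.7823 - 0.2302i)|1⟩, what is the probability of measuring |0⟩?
0.335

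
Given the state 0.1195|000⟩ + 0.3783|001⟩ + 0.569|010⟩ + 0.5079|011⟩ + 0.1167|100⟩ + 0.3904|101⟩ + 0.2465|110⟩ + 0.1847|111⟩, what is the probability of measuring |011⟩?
0.258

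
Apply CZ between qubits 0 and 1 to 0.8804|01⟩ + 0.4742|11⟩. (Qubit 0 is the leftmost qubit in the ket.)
0.8804|01⟩ - 0.4742|11⟩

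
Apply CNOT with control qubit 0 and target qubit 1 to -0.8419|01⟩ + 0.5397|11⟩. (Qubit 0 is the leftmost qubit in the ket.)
-0.8419|01⟩ + 0.5397|10⟩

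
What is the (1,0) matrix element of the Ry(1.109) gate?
0.5265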